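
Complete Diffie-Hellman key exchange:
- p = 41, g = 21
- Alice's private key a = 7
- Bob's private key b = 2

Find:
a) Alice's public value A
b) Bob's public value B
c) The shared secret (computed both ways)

Step 1: A = g^a mod p = 21^7 mod 41 = 33.
Step 2: B = g^b mod p = 21^2 mod 41 = 31.
Step 3: Alice computes s = B^a mod p = 31^7 mod 41 = 23.
Step 4: Bob computes s = A^b mod p = 33^2 mod 41 = 23.
Both sides agree: shared secret = 23.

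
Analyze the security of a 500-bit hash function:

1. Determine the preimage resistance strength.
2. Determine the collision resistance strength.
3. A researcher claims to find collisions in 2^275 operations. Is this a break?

Step 1: Preimage resistance requires brute-force of 2^500 operations.
Step 2: Collision resistance (birthday bound) = 2^(500/2) = 2^250.
Step 3: The claimed attack costs 2^275 operations.
Step 4: Since 2^275 >= 2^250, the claimed attack is no faster than the generic birthday attack, so this does not break collision resistance.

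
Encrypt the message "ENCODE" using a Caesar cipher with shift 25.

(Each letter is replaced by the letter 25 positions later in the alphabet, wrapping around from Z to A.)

Step 1: For each letter, shift forward by 25 positions (mod 26).
  E (position 4) -> position (4+25) mod 26 = 3 -> D
  N (position 13) -> position (13+25) mod 26 = 12 -> M
  C (position 2) -> position (2+25) mod 26 = 1 -> B
  O (position 14) -> position (14+25) mod 26 = 13 -> N
  D (position 3) -> position (3+25) mod 26 = 2 -> C
  E (position 4) -> position (4+25) mod 26 = 3 -> D
Result: DMBNCD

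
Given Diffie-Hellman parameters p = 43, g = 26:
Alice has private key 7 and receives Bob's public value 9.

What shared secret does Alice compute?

Step 1: s = B^a mod p = 9^7 mod 43.
  9^1 mod 43 = 9
  9^2 mod 43 = (9 * 9) mod 43 = 38
  9^3 mod 43 = (38 * 9) mod 43 = 41
  9^4 mod 43 = (41 * 9) mod 43 = 25
  9^5 mod 43 = (25 * 9) mod 43 = 10
  9^6 mod 43 = (10 * 9) mod 43 = 4
  9^7 mod 43 = (4 * 9) mod 43 = 36
Result: shared secret = 36.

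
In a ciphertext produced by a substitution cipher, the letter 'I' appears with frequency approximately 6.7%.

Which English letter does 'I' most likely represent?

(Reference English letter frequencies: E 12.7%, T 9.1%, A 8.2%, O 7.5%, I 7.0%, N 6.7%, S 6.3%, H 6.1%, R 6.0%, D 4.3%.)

Step 1: The observed frequency is 6.7%.
Step 2: Compare with English frequencies:
  E: 12.7% (difference: 6.0%)
  T: 9.1% (difference: 2.4%)
  A: 8.2% (difference: 1.5%)
  O: 7.5% (difference: 0.8%)
  I: 7.0% (difference: 0.3%)
  N: 6.7% (difference: 0.0%) <-- closest
  S: 6.3% (difference: 0.4%)
  H: 6.1% (difference: 0.6%)
  R: 6.0% (difference: 0.7%)
  D: 4.3% (difference: 2.4%)
Step 3: 'I' most likely represents 'N' (frequency 6.7%).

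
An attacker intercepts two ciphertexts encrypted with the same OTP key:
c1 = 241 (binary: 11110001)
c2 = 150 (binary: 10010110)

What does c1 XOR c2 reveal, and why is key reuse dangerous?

Step 1: c1 XOR c2 = (m1 XOR k) XOR (m2 XOR k).
Step 2: By XOR associativity/commutativity: = m1 XOR m2 XOR k XOR k = m1 XOR m2.
Step 3: 11110001 XOR 10010110 = 01100111 = 103.
Step 4: The key cancels out! An attacker learns m1 XOR m2 = 103, revealing the relationship between plaintexts.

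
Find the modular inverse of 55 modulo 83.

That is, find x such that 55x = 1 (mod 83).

Step 1: We need x such that 55 * x = 1 (mod 83).
Step 2: Using the extended Euclidean algorithm or trial:
  55 * 80 = 4400 = 53 * 83 + 1.
Step 3: Since 4400 mod 83 = 1, the inverse is x = 80.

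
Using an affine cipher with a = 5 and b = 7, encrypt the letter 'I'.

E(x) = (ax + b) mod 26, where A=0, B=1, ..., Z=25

Step 1: Convert 'I' to number: x = 8.
Step 2: E(8) = (5 * 8 + 7) mod 26 = 47 mod 26 = 21.
Step 3: Convert 21 back to letter: V.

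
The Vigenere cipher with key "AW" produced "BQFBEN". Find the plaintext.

Step 1: Extend key: AWAWAW
Step 2: Decrypt each letter (c - k) mod 26:
  B(1) - A(0) = (1-0) mod 26 = 1 = B
  Q(16) - W(22) = (16-22) mod 26 = 20 = U
  F(5) - A(0) = (5-0) mod 26 = 5 = F
  B(1) - W(22) = (1-22) mod 26 = 5 = F
  E(4) - A(0) = (4-0) mod 26 = 4 = E
  N(13) - W(22) = (13-22) mod 26 = 17 = R
Plaintext: BUFFER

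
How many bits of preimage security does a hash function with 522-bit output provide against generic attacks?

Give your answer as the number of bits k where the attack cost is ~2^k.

Step 1: The hash has a 522-bit output.
Step 2: Preimage resistance means: given a digest h(x), it should be infeasible to find any input that hashes to it.
With a 522-bit output there are 2^522 possible digests, so a generic brute-force preimage search costs about 2^522 evaluations.
Step 3: Security level = 522 bits.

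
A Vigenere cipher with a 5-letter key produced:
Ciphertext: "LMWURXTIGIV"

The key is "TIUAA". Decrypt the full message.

Step 1: Key 'TIUAA' has length 5. Extended key: TIUAATIUAAT
Step 2: Decrypt each position:
  L(11) - T(19) = 18 = S
  M(12) - I(8) = 4 = E
  W(22) - U(20) = 2 = C
  U(20) - A(0) = 20 = U
  R(17) - A(0) = 17 = R
  X(23) - T(19) = 4 = E
  T(19) - I(8) = 11 = L
  I(8) - U(20) = 14 = O
  G(6) - A(0) = 6 = G
  I(8) - A(0) = 8 = I
  V(21) - T(19) = 2 = C
Plaintext: SECURELOGIC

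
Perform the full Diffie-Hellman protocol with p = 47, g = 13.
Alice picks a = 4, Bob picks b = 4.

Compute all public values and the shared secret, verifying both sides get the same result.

Step 1: A = g^a mod p = 13^4 mod 47 = 32.
Step 2: B = g^b mod p = 13^4 mod 47 = 32.
Step 3: Alice computes s = B^a mod p = 32^4 mod 47 = 6.
Step 4: Bob computes s = A^b mod p = 32^4 mod 47 = 6.
Both sides agree: shared secret = 6.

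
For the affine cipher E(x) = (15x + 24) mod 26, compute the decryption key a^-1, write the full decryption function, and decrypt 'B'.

Step 1: Find a^-1, the modular inverse of 15 mod 26.
Step 2: We need 15 * a^-1 = 1 (mod 26).
Step 3: 15 * 7 = 105 = 4 * 26 + 1, so a^-1 = 7.
Step 4: D(y) = 7(y - 24) mod 26.
Step 5: Apply to 'B' (y = 1): D(1) = 7 * (1 - 24) mod 26 = 7 * -23 mod 26 = 21 -> 'V'.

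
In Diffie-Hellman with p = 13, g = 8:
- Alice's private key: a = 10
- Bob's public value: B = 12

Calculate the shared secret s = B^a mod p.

Step 1: s = B^a mod p = 12^10 mod 13.
  12^1 mod 13 = 12
  12^2 mod 13 = (12 * 12) mod 13 = 1
  12^3 mod 13 = (1 * 12) mod 13 = 12
  12^4 mod 13 = (12 * 12) mod 13 = 1
  12^5 mod 13 = (1 * 12) mod 13 = 12
  12^6 mod 13 = (12 * 12) mod 13 = 1
  12^7 mod 13 = (1 * 12) mod 13 = 12
  12^8 mod 13 = (12 * 12) mod 13 = 1
  12^9 mod 13 = (1 * 12) mod 13 = 12
  12^10 mod 13 = (12 * 12) mod 13 = 1
Result: shared secret = 1.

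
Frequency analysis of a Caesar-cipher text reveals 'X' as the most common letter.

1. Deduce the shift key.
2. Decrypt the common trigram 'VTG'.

Step 1: In English, 'E' is the most frequent letter (12.7%).
Step 2: The most frequent ciphertext letter is 'X' (position 23).
Step 3: Shift = (23 - 4) mod 26 = 19.
Step 4: Decrypt 'VTG' by shifting back 19:
  V -> C
  T -> A
  G -> N
Step 5: 'VTG' decrypts to 'CAN'.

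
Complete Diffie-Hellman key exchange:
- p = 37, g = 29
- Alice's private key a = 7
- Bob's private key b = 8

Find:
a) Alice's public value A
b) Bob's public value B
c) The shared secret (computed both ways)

Step 1: A = g^a mod p = 29^7 mod 37 = 8.
Step 2: B = g^b mod p = 29^8 mod 37 = 10.
Step 3: Alice computes s = B^a mod p = 10^7 mod 37 = 10.
Step 4: Bob computes s = A^b mod p = 8^8 mod 37 = 10.
Both sides agree: shared secret = 10.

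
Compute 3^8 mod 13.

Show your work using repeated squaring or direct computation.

Step 1: Compute 3^8 mod 13 step by step, reducing modulo 13 at each step.
  3^1 mod 13 = 3
  3^2 mod 13 = (3 * 3) mod 13 = 9
  3^3 mod 13 = (9 * 3) mod 13 = 1
  3^4 mod 13 = (1 * 3) mod 13 = 3
  3^5 mod 13 = (3 * 3) mod 13 = 9
  3^6 mod 13 = (9 * 3) mod 13 = 1
  3^7 mod 13 = (1 * 3) mod 13 = 3
  3^8 mod 13 = (3 * 3) mod 13 = 9
Step 2: Result = 9.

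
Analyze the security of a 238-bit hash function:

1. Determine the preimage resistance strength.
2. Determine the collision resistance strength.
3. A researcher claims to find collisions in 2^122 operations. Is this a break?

Step 1: Preimage resistance requires brute-force of 2^238 operations.
Step 2: Collision resistance (birthday bound) = 2^(238/2) = 2^119.
Step 3: The claimed attack costs 2^122 operations.
Step 4: Since 2^122 >= 2^119, the claimed attack is no faster than the generic birthday attack, so this does not break collision resistance.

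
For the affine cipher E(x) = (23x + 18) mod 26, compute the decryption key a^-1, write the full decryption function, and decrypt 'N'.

Step 1: Find a^-1, the modular inverse of 23 mod 26.
Step 2: We need 23 * a^-1 = 1 (mod 26).
Step 3: 23 * 17 = 391 = 15 * 26 + 1, so a^-1 = 17.
Step 4: D(y) = 17(y - 18) mod 26.
Step 5: Apply to 'N' (y = 13): D(13) = 17 * (13 - 18) mod 26 = 17 * -5 mod 26 = 19 -> 'T'.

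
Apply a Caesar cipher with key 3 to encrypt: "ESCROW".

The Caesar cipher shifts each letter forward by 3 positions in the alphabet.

Step 1: For each letter, shift forward by 3 positions (mod 26).
  E (position 4) -> position (4+3) mod 26 = 7 -> H
  S (position 18) -> position (18+3) mod 26 = 21 -> V
  C (position 2) -> position (2+3) mod 26 = 5 -> F
  R (position 17) -> position (17+3) mod 26 = 20 -> U
  O (position 14) -> position (14+3) mod 26 = 17 -> R
  W (position 22) -> position (22+3) mod 26 = 25 -> Z
Result: HVFURZ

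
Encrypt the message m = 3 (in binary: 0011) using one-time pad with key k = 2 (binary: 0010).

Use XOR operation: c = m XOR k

Step 1: Write out the XOR operation bit by bit:
  Message: 0011
  Key:     0010
  XOR:     0001
Step 2: Convert to decimal: 0001 = 1.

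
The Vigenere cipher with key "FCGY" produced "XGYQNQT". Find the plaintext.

Step 1: Extend key: FCGYFCG
Step 2: Decrypt each letter (c - k) mod 26:
  X(23) - F(5) = (23-5) mod 26 = 18 = S
  G(6) - C(2) = (6-2) mod 26 = 4 = E
  Y(24) - G(6) = (24-6) mod 26 = 18 = S
  Q(16) - Y(24) = (16-24) mod 26 = 18 = S
  N(13) - F(5) = (13-5) mod 26 = 8 = I
  Q(16) - C(2) = (16-2) mod 26 = 14 = O
  T(19) - G(6) = (19-6) mod 26 = 13 = N
Plaintext: SESSION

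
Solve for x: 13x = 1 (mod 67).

Step 1: We need x such that 13 * x = 1 (mod 67).
Step 2: Using the extended Euclidean algorithm or trial:
  13 * 31 = 403 = 6 * 67 + 1.
Step 3: Since 403 mod 67 = 1, the inverse is x = 31.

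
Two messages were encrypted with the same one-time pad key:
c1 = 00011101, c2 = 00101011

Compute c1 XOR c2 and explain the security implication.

Step 1: c1 XOR c2 = (m1 XOR k) XOR (m2 XOR k).
Step 2: By XOR associativity/commutativity: = m1 XOR m2 XOR k XOR k = m1 XOR m2.
Step 3: 00011101 XOR 00101011 = 00110110 = 54.
Step 4: The key cancels out! An attacker learns m1 XOR m2 = 54, revealing the relationship between plaintexts.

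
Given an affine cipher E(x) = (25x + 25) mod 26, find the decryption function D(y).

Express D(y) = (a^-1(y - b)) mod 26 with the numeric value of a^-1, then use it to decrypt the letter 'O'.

Step 1: Find a^-1, the modular inverse of 25 mod 26.
Step 2: We need 25 * a^-1 = 1 (mod 26).
Step 3: 25 * 25 = 625 = 24 * 26 + 1, so a^-1 = 25.
Step 4: D(y) = 25(y - 25) mod 26.
Step 5: Apply to 'O' (y = 14): D(14) = 25 * (14 - 25) mod 26 = 25 * -11 mod 26 = 11 -> 'L'.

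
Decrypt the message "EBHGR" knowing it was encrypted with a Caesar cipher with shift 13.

Step 1: Reverse the shift by subtracting 13 from each letter position.
  E (position 4) -> position (4-13) mod 26 = 17 -> R
  B (position 1) -> position (1-13) mod 26 = 14 -> O
  H (position 7) -> position (7-13) mod 26 = 20 -> U
  G (position 6) -> position (6-13) mod 26 = 19 -> T
  R (position 17) -> position (17-13) mod 26 = 4 -> E
Decrypted message: ROUTE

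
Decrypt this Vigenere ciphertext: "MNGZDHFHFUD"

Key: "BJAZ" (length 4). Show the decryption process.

Step 1: Key 'BJAZ' has length 4. Extended key: BJAZBJAZBJA
Step 2: Decrypt each position:
  M(12) - B(1) = 11 = L
  N(13) - J(9) = 4 = E
  G(6) - A(0) = 6 = G
  Z(25) - Z(25) = 0 = A
  D(3) - B(1) = 2 = C
  H(7) - J(9) = 24 = Y
  F(5) - A(0) = 5 = F
  H(7) - Z(25) = 8 = I
  F(5) - B(1) = 4 = E
  U(20) - J(9) = 11 = L
  D(3) - A(0) = 3 = D
Plaintext: LEGACYFIELD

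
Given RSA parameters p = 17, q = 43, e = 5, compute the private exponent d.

Step 1: n = 17 * 43 = 731.
Step 2: phi(n) = 16 * 42 = 672.
Step 3: Find d such that 5 * d = 1 (mod 672).
Step 4: d = 5^(-1) mod 672 = 269.
Verification: 5 * 269 = 1345 = 2 * 672 + 1.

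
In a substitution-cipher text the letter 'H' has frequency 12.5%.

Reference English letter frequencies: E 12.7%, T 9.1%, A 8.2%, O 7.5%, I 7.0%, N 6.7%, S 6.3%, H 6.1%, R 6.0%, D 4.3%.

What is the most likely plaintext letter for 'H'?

Step 1: The observed frequency is 12.5%.
Step 2: Compare with English frequencies:
  E: 12.7% (difference: 0.2%) <-- closest
  T: 9.1% (difference: 3.4%)
  A: 8.2% (difference: 4.3%)
  O: 7.5% (difference: 5.0%)
  I: 7.0% (difference: 5.5%)
  N: 6.7% (difference: 5.8%)
  S: 6.3% (difference: 6.2%)
  H: 6.1% (difference: 6.4%)
  R: 6.0% (difference: 6.5%)
  D: 4.3% (difference: 8.2%)
Step 3: 'H' most likely represents 'E' (frequency 12.7%).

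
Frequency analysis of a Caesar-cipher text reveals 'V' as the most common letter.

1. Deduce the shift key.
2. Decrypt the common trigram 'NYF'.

Step 1: In English, 'E' is the most frequent letter (12.7%).
Step 2: The most frequent ciphertext letter is 'V' (position 21).
Step 3: Shift = (21 - 4) mod 26 = 17.
Step 4: Decrypt 'NYF' by shifting back 17:
  N -> W
  Y -> H
  F -> O
Step 5: 'NYF' decrypts to 'WHO'.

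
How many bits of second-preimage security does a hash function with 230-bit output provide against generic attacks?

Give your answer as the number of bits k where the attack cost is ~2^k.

Step 1: The hash has a 230-bit output.
Step 2: Second-preimage resistance means: given a specific input x, it should be infeasible to find a different y with h(y) = h(x).
With a 230-bit output, a generic search for a second preimage costs about 2^230 evaluations (each trial matches the fixed target with probability 2^-230).
Step 3: Security level = 230 bits.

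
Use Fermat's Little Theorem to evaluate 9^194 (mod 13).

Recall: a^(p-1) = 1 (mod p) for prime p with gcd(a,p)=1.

Step 1: Since 13 is prime, by Fermat's Little Theorem: 9^12 = 1 (mod 13).
Step 2: Reduce exponent: 194 mod 12 = 2.
Step 3: So 9^194 = 9^2 (mod 13).
Step 4: 9^2 mod 13 = 3.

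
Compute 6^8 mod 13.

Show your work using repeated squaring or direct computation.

Step 1: Compute 6^8 mod 13 step by step, reducing modulo 13 at each step.
  6^1 mod 13 = 6
  6^2 mod 13 = (6 * 6) mod 13 = 10
  6^3 mod 13 = (10 * 6) mod 13 = 8
  6^4 mod 13 = (8 * 6) mod 13 = 9
  6^5 mod 13 = (9 * 6) mod 13 = 2
  6^6 mod 13 = (2 * 6) mod 13 = 12
  6^7 mod 13 = (12 * 6) mod 13 = 7
  6^8 mod 13 = (7 * 6) mod 13 = 3
Step 2: Result = 3.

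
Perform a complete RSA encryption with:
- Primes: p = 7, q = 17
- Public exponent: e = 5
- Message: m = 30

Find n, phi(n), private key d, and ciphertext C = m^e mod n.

Step 1: n = 7 * 17 = 119.
Step 2: phi(n) = (7-1)(17-1) = 6 * 16 = 96.
Step 3: Find d = 5^(-1) mod 96 = 77.
  Verify: 5 * 77 = 385 = 1 (mod 96).
Step 4: C = 30^5 mod 119 = 81.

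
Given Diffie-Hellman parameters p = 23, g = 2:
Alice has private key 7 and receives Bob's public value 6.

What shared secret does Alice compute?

Step 1: s = B^a mod p = 6^7 mod 23.
  6^1 mod 23 = 6
  6^2 mod 23 = (6 * 6) mod 23 = 13
  6^3 mod 23 = (13 * 6) mod 23 = 9
  6^4 mod 23 = (9 * 6) mod 23 = 8
  6^5 mod 23 = (8 * 6) mod 23 = 2
  6^6 mod 23 = (2 * 6) mod 23 = 12
  6^7 mod 23 = (12 * 6) mod 23 = 3
Result: shared secret = 3.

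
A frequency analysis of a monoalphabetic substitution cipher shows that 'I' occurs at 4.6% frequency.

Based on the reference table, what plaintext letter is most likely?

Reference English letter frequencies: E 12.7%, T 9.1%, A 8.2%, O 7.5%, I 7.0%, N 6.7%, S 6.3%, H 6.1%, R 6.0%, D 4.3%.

Step 1: The observed frequency is 4.6%.
Step 2: Compare with English frequencies:
  E: 12.7% (difference: 8.1%)
  T: 9.1% (difference: 4.5%)
  A: 8.2% (difference: 3.6%)
  O: 7.5% (difference: 2.9%)
  I: 7.0% (difference: 2.4%)
  N: 6.7% (difference: 2.1%)
  S: 6.3% (difference: 1.7%)
  H: 6.1% (difference: 1.5%)
  R: 6.0% (difference: 1.4%)
  D: 4.3% (difference: 0.3%) <-- closest
Step 3: 'I' most likely represents 'D' (frequency 4.3%).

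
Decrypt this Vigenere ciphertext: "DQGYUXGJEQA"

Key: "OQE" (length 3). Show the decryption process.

Step 1: Key 'OQE' has length 3. Extended key: OQEOQEOQEOQ
Step 2: Decrypt each position:
  D(3) - O(14) = 15 = P
  Q(16) - Q(16) = 0 = A
  G(6) - E(4) = 2 = C
  Y(24) - O(14) = 10 = K
  U(20) - Q(16) = 4 = E
  X(23) - E(4) = 19 = T
  G(6) - O(14) = 18 = S
  J(9) - Q(16) = 19 = T
  E(4) - E(4) = 0 = A
  Q(16) - O(14) = 2 = C
  A(0) - Q(16) = 10 = K
Plaintext: PACKETSTACK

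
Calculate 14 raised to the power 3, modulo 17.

Step 1: Compute 14^3 mod 17 step by step, reducing modulo 17 at each step.
  14^1 mod 17 = 14
  14^2 mod 17 = (14 * 14) mod 17 = 9
  14^3 mod 17 = (9 * 14) mod 17 = 7
Step 2: Result = 7.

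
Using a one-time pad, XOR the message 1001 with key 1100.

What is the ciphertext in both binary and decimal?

Step 1: Write out the XOR operation bit by bit:
  Message: 1001
  Key:     1100
  XOR:     0101
Step 2: Convert to decimal: 0101 = 5.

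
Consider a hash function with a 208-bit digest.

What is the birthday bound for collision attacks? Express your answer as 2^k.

Step 1: The birthday paradox gives collision probability ~50% after sqrt(2^n) = 2^(n/2) hashes.
Step 2: For 208-bit output: 2^(208/2) = 2^104.
Step 3: Approximately 2^104 hash computations needed.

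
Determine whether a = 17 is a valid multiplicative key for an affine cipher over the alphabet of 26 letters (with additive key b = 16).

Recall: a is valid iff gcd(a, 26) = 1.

Step 1: Compute gcd(17, 26).
Step 2: gcd(17, 26) = 1.
Since gcd = 1, 17 is coprime with 26, so it is a valid key.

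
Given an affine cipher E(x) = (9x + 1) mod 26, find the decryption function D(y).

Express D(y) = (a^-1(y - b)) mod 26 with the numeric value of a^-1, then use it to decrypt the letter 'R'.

Step 1: Find a^-1, the modular inverse of 9 mod 26.
Step 2: We need 9 * a^-1 = 1 (mod 26).
Step 3: 9 * 3 = 27 = 1 * 26 + 1, so a^-1 = 3.
Step 4: D(y) = 3(y - 1) mod 26.
Step 5: Apply to 'R' (y = 17): D(17) = 3 * (17 - 1) mod 26 = 3 * 16 mod 26 = 22 -> 'W'.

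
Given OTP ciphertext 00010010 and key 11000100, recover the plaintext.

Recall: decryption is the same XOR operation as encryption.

Step 1: XOR ciphertext with key:
  Ciphertext: 00010010
  Key:        11000100
  XOR:        11010110
Step 2: Plaintext = 11010110 = 214 in decimal.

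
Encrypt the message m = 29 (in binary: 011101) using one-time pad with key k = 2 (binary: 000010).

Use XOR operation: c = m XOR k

Step 1: Write out the XOR operation bit by bit:
  Message: 011101
  Key:     000010
  XOR:     011111
Step 2: Convert to decimal: 011111 = 31.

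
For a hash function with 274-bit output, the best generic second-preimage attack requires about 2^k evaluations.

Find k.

Step 1: The hash has a 274-bit output.
Step 2: Second-preimage resistance means: given a specific input x, it should be infeasible to find a different y with h(y) = h(x).
With a 274-bit output, a generic search for a second preimage costs about 2^274 evaluations (each trial matches the fixed target with probability 2^-274).
Step 3: Security level = 274 bits.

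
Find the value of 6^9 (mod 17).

Step 1: Compute 6^9 mod 17 step by step, reducing modulo 17 at each step.
  6^1 mod 17 = 6
  6^2 mod 17 = (6 * 6) mod 17 = 2
  6^3 mod 17 = (2 * 6) mod 17 = 12
  6^4 mod 17 = (12 * 6) mod 17 = 4
  6^5 mod 17 = (4 * 6) mod 17 = 7
  6^6 mod 17 = (7 * 6) mod 17 = 8
  6^7 mod 17 = (8 * 6) mod 17 = 14
  6^8 mod 17 = (14 * 6) mod 17 = 16
  6^9 mod 17 = (16 * 6) mod 17 = 11
Step 2: Result = 11.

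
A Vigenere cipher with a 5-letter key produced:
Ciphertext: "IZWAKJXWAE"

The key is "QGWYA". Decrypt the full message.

Step 1: Key 'QGWYA' has length 5. Extended key: QGWYAQGWYA
Step 2: Decrypt each position:
  I(8) - Q(16) = 18 = S
  Z(25) - G(6) = 19 = T
  W(22) - W(22) = 0 = A
  A(0) - Y(24) = 2 = C
  K(10) - A(0) = 10 = K
  J(9) - Q(16) = 19 = T
  X(23) - G(6) = 17 = R
  W(22) - W(22) = 0 = A
  A(0) - Y(24) = 2 = C
  E(4) - A(0) = 4 = E
Plaintext: STACKTRACE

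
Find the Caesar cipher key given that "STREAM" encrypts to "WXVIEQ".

Step 1: Compare first letters: S (position 18) -> W (position 22).
Step 2: Shift = (22 - 18) mod 26 = 4.
The shift value is 4.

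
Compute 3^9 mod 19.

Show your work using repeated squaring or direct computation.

Step 1: Compute 3^9 mod 19 step by step, reducing modulo 19 at each step.
  3^1 mod 19 = 3
  3^2 mod 19 = (3 * 3) mod 19 = 9
  3^3 mod 19 = (9 * 3) mod 19 = 8
  3^4 mod 19 = (8 * 3) mod 19 = 5
  3^5 mod 19 = (5 * 3) mod 19 = 15
  3^6 mod 19 = (15 * 3) mod 19 = 7
  3^7 mod 19 = (7 * 3) mod 19 = 2
  3^8 mod 19 = (2 * 3) mod 19 = 6
  3^9 mod 19 = (6 * 3) mod 19 = 18
Step 2: Result = 18.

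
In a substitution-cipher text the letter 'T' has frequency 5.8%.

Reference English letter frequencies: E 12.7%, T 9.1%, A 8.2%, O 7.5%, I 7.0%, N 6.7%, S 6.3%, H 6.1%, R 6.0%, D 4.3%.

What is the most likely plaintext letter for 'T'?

Step 1: The observed frequency is 5.8%.
Step 2: Compare with English frequencies:
  E: 12.7% (difference: 6.9%)
  T: 9.1% (difference: 3.3%)
  A: 8.2% (difference: 2.4%)
  O: 7.5% (difference: 1.7%)
  I: 7.0% (difference: 1.2%)
  N: 6.7% (difference: 0.9%)
  S: 6.3% (difference: 0.5%)
  H: 6.1% (difference: 0.3%)
  R: 6.0% (difference: 0.2%) <-- closest
  D: 4.3% (difference: 1.5%)
Step 3: 'T' most likely represents 'R' (frequency 6.0%).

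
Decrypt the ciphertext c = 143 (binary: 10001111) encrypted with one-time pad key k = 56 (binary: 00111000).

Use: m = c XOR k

Step 1: XOR ciphertext with key:
  Ciphertext: 10001111
  Key:        00111000
  XOR:        10110111
Step 2: Plaintext = 10110111 = 183 in decimal.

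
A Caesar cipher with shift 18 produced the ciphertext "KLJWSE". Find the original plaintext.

Step 1: Reverse the shift by subtracting 18 from each letter position.
  K (position 10) -> position (10-18) mod 26 = 18 -> S
  L (position 11) -> position (11-18) mod 26 = 19 -> T
  J (position 9) -> position (9-18) mod 26 = 17 -> R
  W (position 22) -> position (22-18) mod 26 = 4 -> E
  S (position 18) -> position (18-18) mod 26 = 0 -> A
  E (position 4) -> position (4-18) mod 26 = 12 -> M
Decrypted message: STREAM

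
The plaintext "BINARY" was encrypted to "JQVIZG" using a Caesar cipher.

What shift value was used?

Step 1: Compare first letters: B (position 1) -> J (position 9).
Step 2: Shift = (9 - 1) mod 26 = 8.
The shift value is 8.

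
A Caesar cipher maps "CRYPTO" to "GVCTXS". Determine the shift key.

Step 1: Compare first letters: C (position 2) -> G (position 6).
Step 2: Shift = (6 - 2) mod 26 = 4.
The shift value is 4.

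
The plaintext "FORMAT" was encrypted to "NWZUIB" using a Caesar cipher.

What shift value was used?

Step 1: Compare first letters: F (position 5) -> N (position 13).
Step 2: Shift = (13 - 5) mod 26 = 8.
The shift value is 8.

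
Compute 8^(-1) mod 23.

Step 1: We need x such that 8 * x = 1 (mod 23).
Step 2: Using the extended Euclidean algorithm or trial:
  8 * 3 = 24 = 1 * 23 + 1.
Step 3: Since 24 mod 23 = 1, the inverse is x = 3.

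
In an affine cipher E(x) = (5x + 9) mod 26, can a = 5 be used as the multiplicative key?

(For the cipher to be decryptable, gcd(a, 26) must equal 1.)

Step 1: Compute gcd(5, 26).
Step 2: gcd(5, 26) = 1.
Since gcd = 1, 5 is coprime with 26, so it is a valid key.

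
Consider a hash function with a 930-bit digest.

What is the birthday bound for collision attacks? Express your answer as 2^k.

Step 1: The birthday paradox gives collision probability ~50% after sqrt(2^n) = 2^(n/2) hashes.
Step 2: For 930-bit output: 2^(930/2) = 2^465.
Step 3: Approximately 2^465 hash computations needed.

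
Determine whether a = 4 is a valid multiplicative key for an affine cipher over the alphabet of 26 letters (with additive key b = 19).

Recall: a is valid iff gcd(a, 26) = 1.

Step 1: Compute gcd(4, 26).
Step 2: gcd(4, 26) = 2.
Since gcd = 2 != 1, 4 shares a common factor with 26, so it cannot be used.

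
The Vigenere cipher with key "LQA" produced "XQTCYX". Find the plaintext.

Step 1: Extend key: LQALQA
Step 2: Decrypt each letter (c - k) mod 26:
  X(23) - L(11) = (23-11) mod 26 = 12 = M
  Q(16) - Q(16) = (16-16) mod 26 = 0 = A
  T(19) - A(0) = (19-0) mod 26 = 19 = T
  C(2) - L(11) = (2-11) mod 26 = 17 = R
  Y(24) - Q(16) = (24-16) mod 26 = 8 = I
  X(23) - A(0) = (23-0) mod 26 = 23 = X
Plaintext: MATRIX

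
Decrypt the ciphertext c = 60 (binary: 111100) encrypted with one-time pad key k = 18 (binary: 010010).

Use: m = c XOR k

Step 1: XOR ciphertext with key:
  Ciphertext: 111100
  Key:        010010
  XOR:        101110
Step 2: Plaintext = 101110 = 46 in decimal.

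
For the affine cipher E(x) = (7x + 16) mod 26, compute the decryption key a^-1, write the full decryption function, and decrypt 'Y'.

Step 1: Find a^-1, the modular inverse of 7 mod 26.
Step 2: We need 7 * a^-1 = 1 (mod 26).
Step 3: 7 * 15 = 105 = 4 * 26 + 1, so a^-1 = 15.
Step 4: D(y) = 15(y - 16) mod 26.
Step 5: Apply to 'Y' (y = 24): D(24) = 15 * (24 - 16) mod 26 = 15 * 8 mod 26 = 16 -> 'Q'.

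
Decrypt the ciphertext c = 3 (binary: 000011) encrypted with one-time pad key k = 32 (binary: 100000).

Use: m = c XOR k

Step 1: XOR ciphertext with key:
  Ciphertext: 000011
  Key:        100000
  XOR:        100011
Step 2: Plaintext = 100011 = 35 in decimal.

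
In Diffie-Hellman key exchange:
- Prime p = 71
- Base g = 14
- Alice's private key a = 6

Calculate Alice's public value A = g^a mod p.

Step 1: A = g^a mod p = 14^6 mod 71.
  14^1 mod 71 = 14
  14^2 mod 71 = (14 * 14) mod 71 = 54
  14^3 mod 71 = (54 * 14) mod 71 = 46
  14^4 mod 71 = (46 * 14) mod 71 = 5
  14^5 mod 71 = (5 * 14) mod 71 = 70
  14^6 mod 71 = (70 * 14) mod 71 = 57
Result: A = 57.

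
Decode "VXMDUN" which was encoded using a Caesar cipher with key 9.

Step 1: Reverse the shift by subtracting 9 from each letter position.
  V (position 21) -> position (21-9) mod 26 = 12 -> M
  X (position 23) -> position (23-9) mod 26 = 14 -> O
  M (position 12) -> position (12-9) mod 26 = 3 -> D
  D (position 3) -> position (3-9) mod 26 = 20 -> U
  U (position 20) -> position (20-9) mod 26 = 11 -> L
  N (position 13) -> position (13-9) mod 26 = 4 -> E
Decrypted message: MODULE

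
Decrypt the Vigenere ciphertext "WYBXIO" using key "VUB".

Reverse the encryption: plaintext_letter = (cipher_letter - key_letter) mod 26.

Step 1: Extend key: VUBVUB
Step 2: Decrypt each letter (c - k) mod 26:
  W(22) - V(21) = (22-21) mod 26 = 1 = B
  Y(24) - U(20) = (24-20) mod 26 = 4 = E
  B(1) - B(1) = (1-1) mod 26 = 0 = A
  X(23) - V(21) = (23-21) mod 26 = 2 = C
  I(8) - U(20) = (8-20) mod 26 = 14 = O
  O(14) - B(1) = (14-1) mod 26 = 13 = N
Plaintext: BEACON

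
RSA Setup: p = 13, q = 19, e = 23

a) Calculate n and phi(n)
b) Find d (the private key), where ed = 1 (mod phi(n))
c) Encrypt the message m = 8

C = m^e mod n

Step 1: n = 13 * 19 = 247.
Step 2: phi(n) = (13-1)(19-1) = 12 * 18 = 216.
Step 3: Find d = 23^(-1) mod 216 = 47.
  Verify: 23 * 47 = 1081 = 1 (mod 216).
Step 4: C = 8^23 mod 247 = 31.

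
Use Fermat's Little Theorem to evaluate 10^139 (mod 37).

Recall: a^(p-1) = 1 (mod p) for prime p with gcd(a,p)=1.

Step 1: Since 37 is prime, by Fermat's Little Theorem: 10^36 = 1 (mod 37).
Step 2: Reduce exponent: 139 mod 36 = 31.
Step 3: So 10^139 = 10^31 (mod 37).
Step 4: 10^31 mod 37 = 10.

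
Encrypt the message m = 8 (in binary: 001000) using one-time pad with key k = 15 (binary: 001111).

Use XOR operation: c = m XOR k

Step 1: Write out the XOR operation bit by bit:
  Message: 001000
  Key:     001111
  XOR:     000111
Step 2: Convert to decimal: 000111 = 7.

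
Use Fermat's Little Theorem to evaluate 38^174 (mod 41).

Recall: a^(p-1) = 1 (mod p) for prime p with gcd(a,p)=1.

Step 1: Since 41 is prime, by Fermat's Little Theorem: 38^40 = 1 (mod 41).
Step 2: Reduce exponent: 174 mod 40 = 14.
Step 3: So 38^174 = 38^14 (mod 41).
Step 4: 38^14 mod 41 = 32.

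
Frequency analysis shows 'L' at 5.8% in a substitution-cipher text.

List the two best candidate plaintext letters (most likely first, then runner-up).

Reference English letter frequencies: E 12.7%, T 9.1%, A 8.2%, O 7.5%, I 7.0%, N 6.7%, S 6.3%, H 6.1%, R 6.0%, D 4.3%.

Step 1: Observed frequency of 'L' is 5.8%.
Step 2: Compute distances to each reference frequency and sort:
  R (6.0%): difference = 0.2% <-- BEST
  H (6.1%): difference = 0.3% <-- RUNNER-UP
  S (6.3%): difference = 0.5%
  N (6.7%): difference = 0.9%
  I (7.0%): difference = 1.2%
Step 3: Most likely is 'R' (6.0%, diff 0.2%); second most likely is 'H' (6.1%, diff 0.3%).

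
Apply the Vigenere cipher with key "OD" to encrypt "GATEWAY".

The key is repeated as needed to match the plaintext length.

Step 1: Repeat key to match plaintext length:
  Plaintext: GATEWAY
  Key:       ODODODO
Step 2: Encrypt each letter:
  G(6) + O(14) = (6+14) mod 26 = 20 = U
  A(0) + D(3) = (0+3) mod 26 = 3 = D
  T(19) + O(14) = (19+14) mod 26 = 7 = H
  E(4) + D(3) = (4+3) mod 26 = 7 = H
  W(22) + O(14) = (22+14) mod 26 = 10 = K
  A(0) + D(3) = (0+3) mod 26 = 3 = D
  Y(24) + O(14) = (24+14) mod 26 = 12 = M
Ciphertext: UDHHKDM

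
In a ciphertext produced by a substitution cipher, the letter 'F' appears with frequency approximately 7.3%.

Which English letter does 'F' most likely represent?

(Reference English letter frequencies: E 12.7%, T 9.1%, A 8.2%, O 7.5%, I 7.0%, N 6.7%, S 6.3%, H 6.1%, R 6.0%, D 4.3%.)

Step 1: The observed frequency is 7.3%.
Step 2: Compare with English frequencies:
  E: 12.7% (difference: 5.4%)
  T: 9.1% (difference: 1.8%)
  A: 8.2% (difference: 0.9%)
  O: 7.5% (difference: 0.2%) <-- closest
  I: 7.0% (difference: 0.3%)
  N: 6.7% (difference: 0.6%)
  S: 6.3% (difference: 1.0%)
  H: 6.1% (difference: 1.2%)
  R: 6.0% (difference: 1.3%)
  D: 4.3% (difference: 3.0%)
Step 3: 'F' most likely represents 'O' (frequency 7.5%).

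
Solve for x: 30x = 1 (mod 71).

Step 1: We need x such that 30 * x = 1 (mod 71).
Step 2: Using the extended Euclidean algorithm or trial:
  30 * 45 = 1350 = 19 * 71 + 1.
Step 3: Since 1350 mod 71 = 1, the inverse is x = 45.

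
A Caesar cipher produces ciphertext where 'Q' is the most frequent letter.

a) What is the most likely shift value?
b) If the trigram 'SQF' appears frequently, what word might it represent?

Step 1: In English, 'E' is the most frequent letter (12.7%).
Step 2: The most frequent ciphertext letter is 'Q' (position 16).
Step 3: Shift = (16 - 4) mod 26 = 12.
Step 4: Decrypt 'SQF' by shifting back 12:
  S -> G
  Q -> E
  F -> T
Step 5: 'SQF' decrypts to 'GET'.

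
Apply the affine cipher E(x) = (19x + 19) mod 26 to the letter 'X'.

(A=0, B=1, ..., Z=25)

Step 1: Convert 'X' to number: x = 23.
Step 2: E(23) = (19 * 23 + 19) mod 26 = 456 mod 26 = 14.
Step 3: Convert 14 back to letter: O.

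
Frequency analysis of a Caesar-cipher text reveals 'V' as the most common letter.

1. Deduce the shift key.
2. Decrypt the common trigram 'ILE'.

Step 1: In English, 'E' is the most frequent letter (12.7%).
Step 2: The most frequent ciphertext letter is 'V' (position 21).
Step 3: Shift = (21 - 4) mod 26 = 17.
Step 4: Decrypt 'ILE' by shifting back 17:
  I -> R
  L -> U
  E -> N
Step 5: 'ILE' decrypts to 'RUN'.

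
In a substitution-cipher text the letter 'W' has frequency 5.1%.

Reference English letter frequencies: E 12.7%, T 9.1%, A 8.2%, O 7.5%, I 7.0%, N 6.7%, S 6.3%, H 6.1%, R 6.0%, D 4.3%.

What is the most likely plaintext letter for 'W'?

Step 1: The observed frequency is 5.1%.
Step 2: Compare with English frequencies:
  E: 12.7% (difference: 7.6%)
  T: 9.1% (difference: 4.0%)
  A: 8.2% (difference: 3.1%)
  O: 7.5% (difference: 2.4%)
  I: 7.0% (difference: 1.9%)
  N: 6.7% (difference: 1.6%)
  S: 6.3% (difference: 1.2%)
  H: 6.1% (difference: 1.0%)
  R: 6.0% (difference: 0.9%)
  D: 4.3% (difference: 0.8%) <-- closest
Step 3: 'W' most likely represents 'D' (frequency 4.3%).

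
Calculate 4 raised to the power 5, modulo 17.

Step 1: Compute 4^5 mod 17 step by step, reducing modulo 17 at each step.
  4^1 mod 17 = 4
  4^2 mod 17 = (4 * 4) mod 17 = 16
  4^3 mod 17 = (16 * 4) mod 17 = 13
  4^4 mod 17 = (13 * 4) mod 17 = 1
  4^5 mod 17 = (1 * 4) mod 17 = 4
Step 2: Result = 4.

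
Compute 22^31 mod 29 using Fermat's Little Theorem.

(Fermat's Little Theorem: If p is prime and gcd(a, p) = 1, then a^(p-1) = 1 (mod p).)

Step 1: Since 29 is prime, by Fermat's Little Theorem: 22^28 = 1 (mod 29).
Step 2: Reduce exponent: 31 mod 28 = 3.
Step 3: So 22^31 = 22^3 (mod 29).
Step 4: 22^3 mod 29 = 5.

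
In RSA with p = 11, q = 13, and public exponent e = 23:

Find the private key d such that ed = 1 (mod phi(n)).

Step 1: n = 11 * 13 = 143.
Step 2: phi(n) = 10 * 12 = 120.
Step 3: Find d such that 23 * d = 1 (mod 120).
Step 4: d = 23^(-1) mod 120 = 47.
Verification: 23 * 47 = 1081 = 9 * 120 + 1.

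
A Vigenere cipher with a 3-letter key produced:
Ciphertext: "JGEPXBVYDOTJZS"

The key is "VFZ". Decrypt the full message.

Step 1: Key 'VFZ' has length 3. Extended key: VFZVFZVFZVFZVF
Step 2: Decrypt each position:
  J(9) - V(21) = 14 = O
  G(6) - F(5) = 1 = B
  E(4) - Z(25) = 5 = F
  P(15) - V(21) = 20 = U
  X(23) - F(5) = 18 = S
  B(1) - Z(25) = 2 = C
  V(21) - V(21) = 0 = A
  Y(24) - F(5) = 19 = T
  D(3) - Z(25) = 4 = E
  O(14) - V(21) = 19 = T
  T(19) - F(5) = 14 = O
  J(9) - Z(25) = 10 = K
  Z(25) - V(21) = 4 = E
  S(18) - F(5) = 13 = N
Plaintext: OBFUSCATETOKEN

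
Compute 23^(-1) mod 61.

Step 1: We need x such that 23 * x = 1 (mod 61).
Step 2: Using the extended Euclidean algorithm or trial:
  23 * 8 = 184 = 3 * 61 + 1.
Step 3: Since 184 mod 61 = 1, the inverse is x = 8.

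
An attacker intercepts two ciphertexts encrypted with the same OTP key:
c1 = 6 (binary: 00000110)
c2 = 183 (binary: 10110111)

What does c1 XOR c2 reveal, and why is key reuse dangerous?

Step 1: c1 XOR c2 = (m1 XOR k) XOR (m2 XOR k).
Step 2: By XOR associativity/commutativity: = m1 XOR m2 XOR k XOR k = m1 XOR m2.
Step 3: 00000110 XOR 10110111 = 10110001 = 177.
Step 4: The key cancels out! An attacker learns m1 XOR m2 = 177, revealing the relationship between plaintexts.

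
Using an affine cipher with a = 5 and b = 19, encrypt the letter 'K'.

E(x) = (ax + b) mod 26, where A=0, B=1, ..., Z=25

Step 1: Convert 'K' to number: x = 10.
Step 2: E(10) = (5 * 10 + 19) mod 26 = 69 mod 26 = 17.
Step 3: Convert 17 back to letter: R.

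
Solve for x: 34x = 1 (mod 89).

Step 1: We need x such that 34 * x = 1 (mod 89).
Step 2: Using the extended Euclidean algorithm or trial:
  34 * 55 = 1870 = 21 * 89 + 1.
Step 3: Since 1870 mod 89 = 1, the inverse is x = 55.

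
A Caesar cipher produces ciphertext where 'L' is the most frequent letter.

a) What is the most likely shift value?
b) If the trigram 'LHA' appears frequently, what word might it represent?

Step 1: In English, 'E' is the most frequent letter (12.7%).
Step 2: The most frequent ciphertext letter is 'L' (position 11).
Step 3: Shift = (11 - 4) mod 26 = 7.
Step 4: Decrypt 'LHA' by shifting back 7:
  L -> E
  H -> A
  A -> T
Step 5: 'LHA' decrypts to 'EAT'.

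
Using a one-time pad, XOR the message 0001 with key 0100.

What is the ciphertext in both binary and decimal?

Step 1: Write out the XOR operation bit by bit:
  Message: 0001
  Key:     0100
  XOR:     0101
Step 2: Convert to decimal: 0101 = 5.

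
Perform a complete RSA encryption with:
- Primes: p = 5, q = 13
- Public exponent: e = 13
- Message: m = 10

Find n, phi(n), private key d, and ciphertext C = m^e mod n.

Step 1: n = 5 * 13 = 65.
Step 2: phi(n) = (5-1)(13-1) = 4 * 12 = 48.
Step 3: Find d = 13^(-1) mod 48 = 37.
  Verify: 13 * 37 = 481 = 1 (mod 48).
Step 4: C = 10^13 mod 65 = 10.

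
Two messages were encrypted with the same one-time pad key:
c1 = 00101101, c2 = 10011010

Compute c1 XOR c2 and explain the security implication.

Step 1: c1 XOR c2 = (m1 XOR k) XOR (m2 XOR k).
Step 2: By XOR associativity/commutativity: = m1 XOR m2 XOR k XOR k = m1 XOR m2.
Step 3: 00101101 XOR 10011010 = 10110111 = 183.
Step 4: The key cancels out! An attacker learns m1 XOR m2 = 183, revealing the relationship between plaintexts.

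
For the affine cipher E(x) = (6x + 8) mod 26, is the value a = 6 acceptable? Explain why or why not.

Step 1: Compute gcd(6, 26).
Step 2: gcd(6, 26) = 2.
Since gcd = 2 != 1, 6 shares a common factor with 26, so it cannot be used.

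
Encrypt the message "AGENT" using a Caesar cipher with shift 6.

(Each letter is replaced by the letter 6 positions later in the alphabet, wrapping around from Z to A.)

Step 1: For each letter, shift forward by 6 positions (mod 26).
  A (position 0) -> position (0+6) mod 26 = 6 -> G
  G (position 6) -> position (6+6) mod 26 = 12 -> M
  E (position 4) -> position (4+6) mod 26 = 10 -> K
  N (position 13) -> position (13+6) mod 26 = 19 -> T
  T (position 19) -> position (19+6) mod 26 = 25 -> Z
Result: GMKTZ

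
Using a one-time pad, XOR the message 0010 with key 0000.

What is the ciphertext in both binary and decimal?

Step 1: Write out the XOR operation bit by bit:
  Message: 0010
  Key:     0000
  XOR:     0010
Step 2: Convert to decimal: 0010 = 2.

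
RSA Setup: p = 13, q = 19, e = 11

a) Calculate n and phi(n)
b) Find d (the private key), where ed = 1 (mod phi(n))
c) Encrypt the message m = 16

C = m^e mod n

Step 1: n = 13 * 19 = 247.
Step 2: phi(n) = (13-1)(19-1) = 12 * 18 = 216.
Step 3: Find d = 11^(-1) mod 216 = 59.
  Verify: 11 * 59 = 649 = 1 (mod 216).
Step 4: C = 16^11 mod 247 = 9.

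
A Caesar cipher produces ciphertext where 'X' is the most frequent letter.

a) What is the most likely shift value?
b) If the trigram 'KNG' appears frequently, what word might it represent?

Step 1: In English, 'E' is the most frequent letter (12.7%).
Step 2: The most frequent ciphertext letter is 'X' (position 23).
Step 3: Shift = (23 - 4) mod 26 = 19.
Step 4: Decrypt 'KNG' by shifting back 19:
  K -> R
  N -> U
  G -> N
Step 5: 'KNG' decrypts to 'RUN'.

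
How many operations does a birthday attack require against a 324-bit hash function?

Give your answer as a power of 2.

Step 1: The birthday paradox gives collision probability ~50% after sqrt(2^n) = 2^(n/2) hashes.
Step 2: For 324-bit output: 2^(324/2) = 2^162.
Step 3: Approximately 2^162 hash computations needed.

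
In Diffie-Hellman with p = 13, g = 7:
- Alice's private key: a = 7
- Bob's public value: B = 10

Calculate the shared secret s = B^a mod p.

Step 1: s = B^a mod p = 10^7 mod 13.
  10^1 mod 13 = 10
  10^2 mod 13 = (10 * 10) mod 13 = 9
  10^3 mod 13 = (9 * 10) mod 13 = 12
  10^4 mod 13 = (12 * 10) mod 13 = 3
  10^5 mod 13 = (3 * 10) mod 13 = 4
  10^6 mod 13 = (4 * 10) mod 13 = 1
  10^7 mod 13 = (1 * 10) mod 13 = 10
Result: shared secret = 10.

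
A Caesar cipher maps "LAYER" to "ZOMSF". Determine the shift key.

Step 1: Compare first letters: L (position 11) -> Z (position 25).
Step 2: Shift = (25 - 11) mod 26 = 14.
The shift value is 14.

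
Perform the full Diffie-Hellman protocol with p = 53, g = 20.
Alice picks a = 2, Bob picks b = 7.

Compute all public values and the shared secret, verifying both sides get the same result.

Step 1: A = g^a mod p = 20^2 mod 53 = 29.
Step 2: B = g^b mod p = 20^7 mod 53 = 21.
Step 3: Alice computes s = B^a mod p = 21^2 mod 53 = 17.
Step 4: Bob computes s = A^b mod p = 29^7 mod 53 = 17.
Both sides agree: shared secret = 17.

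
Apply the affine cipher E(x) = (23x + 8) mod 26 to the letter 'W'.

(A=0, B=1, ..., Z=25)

Step 1: Convert 'W' to number: x = 22.
Step 2: E(22) = (23 * 22 + 8) mod 26 = 514 mod 26 = 20.
Step 3: Convert 20 back to letter: U.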